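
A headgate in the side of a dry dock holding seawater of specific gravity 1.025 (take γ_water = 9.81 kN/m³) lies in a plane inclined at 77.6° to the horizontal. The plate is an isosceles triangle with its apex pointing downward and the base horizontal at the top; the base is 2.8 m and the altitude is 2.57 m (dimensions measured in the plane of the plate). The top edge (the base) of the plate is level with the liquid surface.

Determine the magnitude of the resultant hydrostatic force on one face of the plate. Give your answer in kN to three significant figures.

F ≈ 30.3 kN

γ = 1.025 × 9.81 = 10.05525 kN/m³.
Let θ = 77.6° be the plate's angle to the horizontal; measure y along the incline from where the plane meets the free surface. Vertical depth h = y·sinθ with sinθ = 0.976672.
With the apex down, the centroid sits h/3 = 2.57/3 = 0.856667 m below the base (the top edge), so y_c = 0.856667 m and h_c = 0.856667 × 0.976672 = 0.836683 m.
A = ½ × 2.8 × 2.57 = 3.598 m².
Resultant F = γ·h_c·A = 10.05525 × 0.836683 × 3.598 = 30.2702 kN.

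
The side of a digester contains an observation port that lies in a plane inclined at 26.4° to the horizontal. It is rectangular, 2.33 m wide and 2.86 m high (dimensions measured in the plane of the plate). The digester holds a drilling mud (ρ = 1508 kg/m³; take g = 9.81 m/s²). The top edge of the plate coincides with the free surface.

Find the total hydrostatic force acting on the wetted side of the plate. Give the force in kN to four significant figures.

γ = ρg = 1508 × 9.81 / 1000 = 14.79348 kN/m³.
Let θ = 26.4° be the plate's angle to the horizontal; measure y along the incline from where the plane meets the free surface. Vertical depth h = y·sinθ with sinθ = 0.444635.
The centroid lies 2.86/2 = 1.43 m below the top edge, so y_c = 1.43 m and h_c = 1.43 × 0.444635 = 0.635828 m.
A = 2.33 × 2.86 = 6.6638 m².
Resultant F = γ·h_c·A = 14.79348 × 0.635828 × 6.6638 = 62.6804 kN.

F ≈ 62.68 kN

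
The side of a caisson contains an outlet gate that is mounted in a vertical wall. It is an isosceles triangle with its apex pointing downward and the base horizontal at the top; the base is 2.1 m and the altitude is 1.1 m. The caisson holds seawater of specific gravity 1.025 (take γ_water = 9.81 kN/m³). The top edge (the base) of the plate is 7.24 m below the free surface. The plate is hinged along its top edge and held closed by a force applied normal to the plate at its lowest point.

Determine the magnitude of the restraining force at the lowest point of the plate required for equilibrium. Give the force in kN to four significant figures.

P ≈ 30.16 kN

γ = 1.025 × 9.81 = 10.05525 kN/m³.
With the apex down, the centroid sits h/3 = 1.1/3 = 0.366667 m below the base (the top edge), so the centroid depth is h_c = 7.24 + 0.366667 = 7.60667 m.
A = ½ × 2.1 × 1.1 = 1.155 m².
Resultant F = γ·h_c·A = 10.05525 × 7.60667 × 1.155 = 88.3424 kN.
I_c = b·h³/36 = 2.1 × 1.1³/36 = 0.0776417 m⁴.
Centre of pressure: y_p = y_c + I_c/(y_c·A) = 7.60667 + 0.0776417/(7.60667 × 1.155) = 7.60667 + 0.00883728 = 7.61551 m along the plane.
The resultant acts 0.366667 + 0.00883728 = 0.375504 m (along the plate) below the hinge at the top edge, so the moment about the hinge is M = F × 0.375504 = 88.3424 × 0.375504 = 33.1729 kN·m.
A normal force at the bottom, 1.1 m from the hinge, must supply this moment: P = 33.1729/1.1 = 30.1572 kN.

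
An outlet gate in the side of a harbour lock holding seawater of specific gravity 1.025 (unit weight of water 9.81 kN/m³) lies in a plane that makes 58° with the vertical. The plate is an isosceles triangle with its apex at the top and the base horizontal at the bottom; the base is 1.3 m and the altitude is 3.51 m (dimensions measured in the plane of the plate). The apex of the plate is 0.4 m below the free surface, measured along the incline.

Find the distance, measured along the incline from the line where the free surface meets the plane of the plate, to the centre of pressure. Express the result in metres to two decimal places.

y_p = 2.99 m

γ = 1.025 × 9.81 = 10.05525 kN/m³.
The plate makes 58° with the vertical, i.e. θ = 90° − 58° = 32° to the horizontal. Measuring y along the incline from the free-surface line, vertical depth h = y·sinθ with sinθ = 0.529919.
With the apex up, the centroid sits 2h/3 = 2 × 3.51/3 = 2.34 m below the apex, so y_c = 0.4 + 2.34 = 2.74 m and h_c = 2.74 × 0.529919 = 1.45198 m.
A = ½ × 1.3 × 3.51 = 2.2815 m².
Resultant F = γ·h_c·A = 10.05525 × 1.45198 × 2.2815 = 33.3099 kN.
I_c = b·h³/36 = 1.3 × 3.51³/36 = 1.56157 m⁴.
Centre of pressure: y_p = y_c + I_c/(y_c·A) = 2.74 + 1.56157/(2.74 × 2.2815) = 2.74 + 0.249799 = 2.9898 m along the plane.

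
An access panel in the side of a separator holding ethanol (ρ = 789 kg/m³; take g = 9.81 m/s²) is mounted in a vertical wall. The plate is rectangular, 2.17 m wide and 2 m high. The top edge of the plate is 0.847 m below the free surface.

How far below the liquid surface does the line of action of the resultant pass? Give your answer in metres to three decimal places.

γ = ρg = 789 × 9.81 / 1000 = 7.74009 kN/m³.
The centroid lies 2/2 = 1 m below the top edge, so the centroid depth is h_c = 0.847 + 1 = 1.847 m.
A = 2.17 × 2 = 4.34 m².
Resultant F = γ·h_c·A = 7.74009 × 1.847 × 4.34 = 62.0444 kN.
I_c = b·h³/12 = 2.17 × 2³/12 = 1.44667 m⁴.
Centre of pressure: y_p = y_c + I_c/(y_c·A) = 1.847 + 1.44667/(1.847 × 4.34) = 1.847 + 0.180473 = 2.02747 m along the plane.

h_p = 2.027 m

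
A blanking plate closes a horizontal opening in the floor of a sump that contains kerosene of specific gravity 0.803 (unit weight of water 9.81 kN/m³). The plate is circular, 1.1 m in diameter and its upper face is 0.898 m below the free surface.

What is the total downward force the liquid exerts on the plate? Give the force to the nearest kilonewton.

γ = 0.803 × 9.81 = 7.87743 kN/m³.
The plate is horizontal, so pressure is uniform at p = γ·h = 7.87743 × 0.898 = 7.07393 kN/m².
A = π(0.55)² = 0.950332 m².
F = p·A = 7.07393 × 0.950332 = 6.72258 kN.

F ≈ 7 kN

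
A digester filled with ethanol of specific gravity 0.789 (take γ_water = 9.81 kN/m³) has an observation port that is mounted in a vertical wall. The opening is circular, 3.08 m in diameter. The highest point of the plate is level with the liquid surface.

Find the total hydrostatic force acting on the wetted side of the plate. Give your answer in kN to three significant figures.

γ = 0.789 × 9.81 = 7.74009 kN/m³.
The centroid is at the centre, 1.54 m below the top of the plate, so the centroid depth is h_c = 1.54 m.
A = π(1.54)² = 7.4506 m².
Resultant F = γ·h_c·A = 7.74009 × 1.54 × 7.4506 = 88.8092 kN.

F ≈ 88.8 kN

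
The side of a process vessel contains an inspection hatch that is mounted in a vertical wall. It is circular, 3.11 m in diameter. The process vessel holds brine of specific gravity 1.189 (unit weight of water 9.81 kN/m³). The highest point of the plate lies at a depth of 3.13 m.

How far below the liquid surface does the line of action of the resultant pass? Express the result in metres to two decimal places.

h_p = 4.81 m

γ = 1.189 × 9.81 = 11.66409 kN/m³.
The centroid is at the centre, 1.555 m below the top of the plate, so the centroid depth is h_c = 3.13 + 1.555 = 4.685 m.
A = π(1.555)² = 7.59645 m².
Resultant F = γ·h_c·A = 11.66409 × 4.685 × 7.59645 = 415.118 kN.
I_c = πr⁴/4 = π × 1.555⁴/4 = 4.5921 m⁴.
Centre of pressure: y_p = y_c + I_c/(y_c·A) = 4.685 + 4.5921/(4.685 × 7.59645) = 4.685 + 0.12903 = 4.81403 m along the plane.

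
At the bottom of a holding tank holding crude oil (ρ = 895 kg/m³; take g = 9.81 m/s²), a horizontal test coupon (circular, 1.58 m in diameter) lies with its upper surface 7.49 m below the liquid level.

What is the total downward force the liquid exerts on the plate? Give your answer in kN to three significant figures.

F ≈ 129 kN

γ = ρg = 895 × 9.81 / 1000 = 8.77995 kN/m³.
The plate is horizontal, so pressure is uniform at p = γ·h = 8.77995 × 7.49 = 65.7618 kN/m².
A = π(0.79)² = 1.96067 m².
F = p·A = 65.7618 × 1.96067 = 128.937 kN.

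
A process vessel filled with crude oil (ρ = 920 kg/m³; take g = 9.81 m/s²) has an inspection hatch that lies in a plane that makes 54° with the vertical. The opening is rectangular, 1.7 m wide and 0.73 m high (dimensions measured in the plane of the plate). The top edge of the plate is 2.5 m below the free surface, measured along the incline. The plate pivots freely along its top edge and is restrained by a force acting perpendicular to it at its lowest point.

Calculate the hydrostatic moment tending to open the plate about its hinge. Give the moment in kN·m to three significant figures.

M ≈ 7.18 kN·m

γ = ρg = 920 × 9.81 / 1000 = 9.0252 kN/m³.
The plate makes 54° with the vertical, i.e. θ = 90° − 54° = 36° to the horizontal. Measuring y along the incline from the free-surface line, vertical depth h = y·sinθ with sinθ = 0.587785.
The centroid lies 0.73/2 = 0.365 m below the top edge, so y_c = 2.5 + 0.365 = 2.865 m and h_c = 2.865 × 0.587785 = 1.684 m.
A = 1.7 × 0.73 = 1.241 m².
Resultant F = γ·h_c·A = 9.0252 × 1.684 × 1.241 = 18.8613 kN.
I_c = b·h³/12 = 1.7 × 0.73³/12 = 0.0551107 m⁴.
Centre of pressure: y_p = y_c + I_c/(y_c·A) = 2.865 + 0.0551107/(2.865 × 1.241) = 2.865 + 0.0155003 = 2.8805 m along the plane.
The resultant acts 0.365 + 0.0155003 = 0.3805 m (along the plate) below the hinge at the top edge, so the moment about the hinge is M = F × 0.3805 = 18.8613 × 0.3805 = 7.17672 kN·m.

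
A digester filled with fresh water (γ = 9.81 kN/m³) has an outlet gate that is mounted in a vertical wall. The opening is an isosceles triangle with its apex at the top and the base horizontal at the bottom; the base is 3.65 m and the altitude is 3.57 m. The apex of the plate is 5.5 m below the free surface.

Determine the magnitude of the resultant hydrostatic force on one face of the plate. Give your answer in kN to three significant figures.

γ = 9.81 kN/m³.
With the apex up, the centroid sits 2h/3 = 2 × 3.57/3 = 2.38 m below the apex, so the centroid depth is h_c = 5.5 + 2.38 = 7.88 m.
A = ½ × 3.65 × 3.57 = 6.51525 m².
Resultant F = γ·h_c·A = 9.81 × 7.88 × 6.51525 = 503.647 kN.

F ≈ 504 kN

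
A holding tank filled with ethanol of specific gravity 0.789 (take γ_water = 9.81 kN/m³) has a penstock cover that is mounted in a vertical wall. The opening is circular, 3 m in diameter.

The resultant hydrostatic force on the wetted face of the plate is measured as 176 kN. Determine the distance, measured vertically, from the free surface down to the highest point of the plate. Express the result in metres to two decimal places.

γ = 0.789 × 9.81 = 7.74009 kN/m³.
A = π(1.5)² = 7.06858 m².
From F = γ·h_c·A, the centroid depth is h_c = 176/(7.74009 × 7.06858) = 3.21688 m.
The centroid is at the centre, 1.5 m below the top of the plate, so the highest point sits at h_top = 3.21688 − 1.5 = 1.71688 m below the surface.

d_top ≈ 1.72 m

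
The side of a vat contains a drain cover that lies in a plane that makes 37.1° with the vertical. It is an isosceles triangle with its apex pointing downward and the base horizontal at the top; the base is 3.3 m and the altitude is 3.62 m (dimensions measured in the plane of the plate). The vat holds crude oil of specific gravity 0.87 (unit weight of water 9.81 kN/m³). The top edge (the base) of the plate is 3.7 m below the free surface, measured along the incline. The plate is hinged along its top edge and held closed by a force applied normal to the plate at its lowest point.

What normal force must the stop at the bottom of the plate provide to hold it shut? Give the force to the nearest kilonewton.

P ≈ 75 kN

γ = 0.87 × 9.81 = 8.5347 kN/m³.
The plate makes 37.1° with the vertical, i.e. θ = 90° − 37.1° = 52.9° to the horizontal. Measuring y along the incline from the free-surface line, vertical depth h = y·sinθ with sinθ = 0.797584.
With the apex down, the centroid sits h/3 = 3.62/3 = 1.20667 m below the base (the top edge), so y_c = 3.7 + 1.20667 = 4.90667 m and h_c = 4.90667 × 0.797584 = 3.91348 m.
A = ½ × 3.3 × 3.62 = 5.973 m².
Resultant F = γ·h_c·A = 8.5347 × 3.91348 × 5.973 = 199.5 kN.
I_c = b·h³/36 = 3.3 × 3.62³/36 = 4.34848 m⁴.
Centre of pressure: y_p = y_c + I_c/(y_c·A) = 4.90667 + 4.34848/(4.90667 × 5.973) = 4.90667 + 0.148374 = 5.05504 m along the plane.
The resultant acts 1.20667 + 0.148374 = 1.35504 m (along the plate) below the hinge at the top edge, so the moment about the hinge is M = F × 1.35504 = 199.5 × 1.35504 = 270.33 kN·m.
A normal force at the bottom, 3.62 m from the hinge, must supply this moment: P = 270.33/3.62 = 74.6768 kN.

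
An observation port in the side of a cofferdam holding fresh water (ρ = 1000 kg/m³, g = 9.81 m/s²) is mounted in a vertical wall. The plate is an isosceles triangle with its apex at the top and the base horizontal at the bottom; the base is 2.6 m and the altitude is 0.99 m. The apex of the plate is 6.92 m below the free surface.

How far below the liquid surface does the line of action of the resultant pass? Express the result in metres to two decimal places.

h_p = 7.59 m

γ = ρg = 1000 × 9.81 = 9810 N/m³ = 9.81 kN/m³.
With the apex up, the centroid sits 2h/3 = 2 × 0.99/3 = 0.66 m below the apex, so the centroid depth is h_c = 6.92 + 0.66 = 7.58 m.
A = ½ × 2.6 × 0.99 = 1.287 m².
Resultant F = γ·h_c·A = 9.81 × 7.58 × 1.287 = 95.7011 kN.
I_c = b·h³/36 = 2.6 × 0.99³/36 = 0.0700772 m⁴.
Centre of pressure: y_p = y_c + I_c/(y_c·A) = 7.58 + 0.0700772/(7.58 × 1.287) = 7.58 + 0.00718338 = 7.58718 m along the plane.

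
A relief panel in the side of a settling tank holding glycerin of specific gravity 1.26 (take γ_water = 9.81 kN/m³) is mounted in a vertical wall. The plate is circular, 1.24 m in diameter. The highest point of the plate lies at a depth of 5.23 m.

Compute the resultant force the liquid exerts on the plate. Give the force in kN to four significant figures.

γ = 1.26 × 9.81 = 12.3606 kN/m³.
The centroid is at the centre, 0.62 m below the top of the plate, so the centroid depth is h_c = 5.23 + 0.62 = 5.85 m.
A = π(0.62)² = 1.20763 m².
Resultant F = γ·h_c·A = 12.3606 × 5.85 × 1.20763 = 87.3231 kN.

F ≈ 87.32 kN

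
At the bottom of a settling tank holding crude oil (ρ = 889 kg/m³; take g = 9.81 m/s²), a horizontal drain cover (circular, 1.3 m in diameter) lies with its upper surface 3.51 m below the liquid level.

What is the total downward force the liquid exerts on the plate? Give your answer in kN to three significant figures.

γ = ρg = 889 × 9.81 / 1000 = 8.72109 kN/m³.
The plate is horizontal, so pressure is uniform at p = γ·h = 8.72109 × 3.51 = 30.611 kN/m².
A = π(0.65)² = 1.32732 m².
F = p·A = 30.611 × 1.32732 = 40.6306 kN.

F ≈ 40.6 kN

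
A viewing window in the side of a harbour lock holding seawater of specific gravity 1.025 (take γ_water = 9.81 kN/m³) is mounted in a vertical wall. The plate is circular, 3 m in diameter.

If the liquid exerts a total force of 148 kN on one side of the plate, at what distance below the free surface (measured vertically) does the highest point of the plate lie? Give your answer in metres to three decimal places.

d_top ≈ 0.582 m

γ = 1.025 × 9.81 = 10.05525 kN/m³.
A = π(1.5)² = 7.06858 m².
From F = γ·h_c·A, the centroid depth is h_c = 148/(10.05525 × 7.06858) = 2.08227 m.
The centroid is at the centre, 1.5 m below the top of the plate, so the highest point sits at h_top = 2.08227 − 1.5 = 0.58227 m below the surface.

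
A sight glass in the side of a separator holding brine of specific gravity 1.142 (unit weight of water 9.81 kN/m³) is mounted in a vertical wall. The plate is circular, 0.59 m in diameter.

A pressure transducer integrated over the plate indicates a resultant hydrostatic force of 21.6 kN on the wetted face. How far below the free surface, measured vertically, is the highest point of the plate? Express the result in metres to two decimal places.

γ = 1.142 × 9.81 = 11.20302 kN/m³.
A = π(0.295)² = 0.273397 m².
From F = γ·h_c·A, the centroid depth is h_c = 21.6/(11.20302 × 0.273397) = 7.0522 m.
The centroid is at the centre, 0.295 m below the top of the plate, so the highest point sits at h_top = 7.0522 − 0.295 = 6.7572 m below the surface.

d_top ≈ 6.76 m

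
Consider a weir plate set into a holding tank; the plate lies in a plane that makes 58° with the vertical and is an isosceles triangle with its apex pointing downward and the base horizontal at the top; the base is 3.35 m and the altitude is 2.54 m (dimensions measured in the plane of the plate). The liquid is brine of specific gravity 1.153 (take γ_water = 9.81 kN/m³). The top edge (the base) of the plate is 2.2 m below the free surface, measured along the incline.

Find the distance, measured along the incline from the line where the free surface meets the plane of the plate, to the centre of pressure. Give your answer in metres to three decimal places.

γ = 1.153 × 9.81 = 11.31093 kN/m³.
The plate makes 58° with the vertical, i.e. θ = 90° − 58° = 32° to the horizontal. Measuring y along the incline from the free-surface line, vertical depth h = y·sinθ with sinθ = 0.529919.
With the apex down, the centroid sits h/3 = 2.54/3 = 0.846667 m below the base (the top edge), so y_c = 2.2 + 0.846667 = 3.04667 m and h_c = 3.04667 × 0.529919 = 1.61449 m.
A = ½ × 3.35 × 2.54 = 4.2545 m².
Resultant F = γ·h_c·A = 11.31093 × 1.61449 × 4.2545 = 77.6931 kN.
I_c = b·h³/36 = 3.35 × 2.54³/36 = 1.52491 m⁴.
Centre of pressure: y_p = y_c + I_c/(y_c·A) = 3.04667 + 1.52491/(3.04667 × 4.2545) = 3.04667 + 0.117644 = 3.16431 m along the plane.

y_p = 3.164 m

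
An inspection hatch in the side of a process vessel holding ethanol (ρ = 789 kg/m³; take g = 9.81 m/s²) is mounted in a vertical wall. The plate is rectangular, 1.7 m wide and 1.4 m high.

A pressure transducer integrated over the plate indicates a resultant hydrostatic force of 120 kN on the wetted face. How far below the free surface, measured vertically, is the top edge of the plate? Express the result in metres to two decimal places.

d_top ≈ 5.81 m

γ = ρg = 789 × 9.81 / 1000 = 7.74009 kN/m³.
A = 1.7 × 1.4 = 2.38 m².
From F = γ·h_c·A, the centroid depth is h_c = 120/(7.74009 × 2.38) = 6.51416 m.
The centroid lies 1.4/2 = 0.7 m below the top edge, so the top edge sits at h_top = 6.51416 − 0.7 = 5.81416 m below the surface.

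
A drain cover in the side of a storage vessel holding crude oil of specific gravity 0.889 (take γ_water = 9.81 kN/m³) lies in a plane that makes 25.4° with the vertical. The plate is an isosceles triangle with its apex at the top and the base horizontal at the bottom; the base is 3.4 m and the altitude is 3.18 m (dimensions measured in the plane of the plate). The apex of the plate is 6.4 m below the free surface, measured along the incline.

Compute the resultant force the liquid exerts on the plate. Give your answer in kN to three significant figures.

γ = 0.889 × 9.81 = 8.72109 kN/m³.
The plate makes 25.4° with the vertical, i.e. θ = 90° − 25.4° = 64.6° to the horizontal. Measuring y along the incline from the free-surface line, vertical depth h = y·sinθ with sinθ = 0.903335.
With the apex up, the centroid sits 2h/3 = 2 × 3.18/3 = 2.12 m below the apex, so y_c = 6.4 + 2.12 = 8.52 m and h_c = 8.52 × 0.903335 = 7.69641 m.
A = ½ × 3.4 × 3.18 = 5.406 m².
Resultant F = γ·h_c·A = 8.72109 × 7.69641 × 5.406 = 362.857 kN.

F ≈ 363 kN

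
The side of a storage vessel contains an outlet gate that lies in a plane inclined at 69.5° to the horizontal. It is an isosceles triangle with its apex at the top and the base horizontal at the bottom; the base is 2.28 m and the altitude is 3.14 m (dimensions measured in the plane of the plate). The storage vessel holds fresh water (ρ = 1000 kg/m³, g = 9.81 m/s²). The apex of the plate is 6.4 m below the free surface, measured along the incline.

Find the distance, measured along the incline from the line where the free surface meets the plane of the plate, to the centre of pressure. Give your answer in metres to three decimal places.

y_p = 8.558 m

γ = ρg = 1000 × 9.81 = 9810 N/m³ = 9.81 kN/m³.
Let θ = 69.5° be the plate's angle to the horizontal; measure y along the incline from where the plane meets the free surface. Vertical depth h = y·sinθ with sinθ = 0.936672.
With the apex up, the centroid sits 2h/3 = 2 × 3.14/3 = 2.09333 m below the apex, so y_c = 6.4 + 2.09333 = 8.49333 m and h_c = 8.49333 × 0.936672 = 7.95546 m.
A = ½ × 2.28 × 3.14 = 3.5796 m².
Resultant F = γ·h_c·A = 9.81 × 7.95546 × 3.5796 = 279.363 kN.
I_c = b·h³/36 = 2.28 × 3.14³/36 = 1.96075 m⁴.
Centre of pressure: y_p = y_c + I_c/(y_c·A) = 8.49333 + 1.96075/(8.49333 × 3.5796) = 8.49333 + 0.0644926 = 8.55782 m along the plane.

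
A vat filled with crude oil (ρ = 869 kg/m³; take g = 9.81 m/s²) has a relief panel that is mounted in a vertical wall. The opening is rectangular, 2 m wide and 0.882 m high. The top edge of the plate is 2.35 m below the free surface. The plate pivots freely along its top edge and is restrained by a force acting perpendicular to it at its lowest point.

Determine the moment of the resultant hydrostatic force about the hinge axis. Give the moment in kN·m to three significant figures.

γ = ρg = 869 × 9.81 / 1000 = 8.52489 kN/m³.
The centroid lies 0.882/2 = 0.441 m below the top edge, so the centroid depth is h_c = 2.35 + 0.441 = 2.791 m.
A = 2 × 0.882 = 1.764 m².
Resultant F = γ·h_c·A = 8.52489 × 2.791 × 1.764 = 41.9708 kN.
I_c = b·h³/12 = 2 × 0.882³/12 = 0.114355 m⁴.
Centre of pressure: y_p = y_c + I_c/(y_c·A) = 2.791 + 0.114355/(2.791 × 1.764) = 2.791 + 0.0232272 = 2.81423 m along the plane.
The resultant acts 0.441 + 0.0232272 = 0.464227 m (along the plate) below the hinge at the top edge, so the moment about the hinge is M = F × 0.464227 = 41.9708 × 0.464227 = 19.484 kN·m.

M ≈ 19.5 kN·m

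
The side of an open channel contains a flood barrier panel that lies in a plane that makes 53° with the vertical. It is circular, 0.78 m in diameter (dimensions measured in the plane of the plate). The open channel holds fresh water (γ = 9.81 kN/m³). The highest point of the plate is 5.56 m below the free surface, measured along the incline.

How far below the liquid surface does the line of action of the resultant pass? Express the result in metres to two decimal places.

h_p = 3.58 m

γ = 9.81 kN/m³.
The plate makes 53° with the vertical, i.e. θ = 90° − 53° = 37° to the horizontal. Measuring y along the incline from the free-surface line, vertical depth h = y·sinθ with sinθ = 0.601815.
The centroid is at the centre, 0.39 m below the top of the plate, so y_c = 5.56 + 0.39 = 5.95 m and h_c = 5.95 × 0.601815 = 3.5808 m.
A = π(0.39)² = 0.477836 m².
Resultant F = γ·h_c·A = 9.81 × 3.5808 × 0.477836 = 16.7853 kN.
I_c = πr⁴/4 = π × 0.39⁴/4 = 0.0181697 m⁴.
Centre of pressure: y_p = y_c + I_c/(y_c·A) = 5.95 + 0.0181697/(5.95 × 0.477836) = 5.95 + 0.00639075 = 5.95639 m along the plane.
Vertically, h_p = y_p·sinθ = 5.95639 × 0.601815 = 3.58464 m.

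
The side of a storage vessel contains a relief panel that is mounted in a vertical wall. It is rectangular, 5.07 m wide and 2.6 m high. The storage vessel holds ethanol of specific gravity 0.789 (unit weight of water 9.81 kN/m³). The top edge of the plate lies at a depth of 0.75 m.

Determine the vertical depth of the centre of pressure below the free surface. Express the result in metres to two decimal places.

h_p = 2.32 m

γ = 0.789 × 9.81 = 7.74009 kN/m³.
The centroid lies 2.6/2 = 1.3 m below the top edge, so the centroid depth is h_c = 0.75 + 1.3 = 2.05 m.
A = 5.07 × 2.6 = 13.182 m².
Resultant F = γ·h_c·A = 7.74009 × 2.05 × 13.182 = 209.161 kN.
I_c = b·h³/12 = 5.07 × 2.6³/12 = 7.42586 m⁴.
Centre of pressure: y_p = y_c + I_c/(y_c·A) = 2.05 + 7.42586/(2.05 × 13.182) = 2.05 + 0.274797 = 2.3248 m along the plane.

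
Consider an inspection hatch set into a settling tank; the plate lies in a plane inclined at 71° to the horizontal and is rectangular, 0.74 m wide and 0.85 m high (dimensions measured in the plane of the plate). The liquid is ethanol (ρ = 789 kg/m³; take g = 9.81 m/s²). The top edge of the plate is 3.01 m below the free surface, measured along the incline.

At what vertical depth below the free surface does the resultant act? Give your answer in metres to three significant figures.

h_p = 3.26 m

γ = ρg = 789 × 9.81 / 1000 = 7.74009 kN/m³.
Let θ = 71° be the plate's angle to the horizontal; measure y along the incline from where the plane meets the free surface. Vertical depth h = y·sinθ with sinθ = 0.945519.
The centroid lies 0.85/2 = 0.425 m below the top edge, so y_c = 3.01 + 0.425 = 3.435 m and h_c = 3.435 × 0.945519 = 3.24786 m.
A = 0.74 × 0.85 = 0.629 m².
Resultant F = γ·h_c·A = 7.74009 × 3.24786 × 0.629 = 15.8123 kN.
I_c = b·h³/12 = 0.74 × 0.85³/12 = 0.037871 m⁴.
Centre of pressure: y_p = y_c + I_c/(y_c·A) = 3.435 + 0.037871/(3.435 × 0.629) = 3.435 + 0.0175279 = 3.45253 m along the plane.
Vertically, h_p = y_p·sinθ = 3.45253 × 0.945519 = 3.26443 m.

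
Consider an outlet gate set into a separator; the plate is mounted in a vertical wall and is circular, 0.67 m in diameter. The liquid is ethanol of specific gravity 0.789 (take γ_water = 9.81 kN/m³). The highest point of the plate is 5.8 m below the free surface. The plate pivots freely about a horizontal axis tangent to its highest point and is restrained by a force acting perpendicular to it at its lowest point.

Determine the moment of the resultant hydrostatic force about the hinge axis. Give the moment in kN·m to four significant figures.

M ≈ 5.685 kN·m

γ = 0.789 × 9.81 = 7.74009 kN/m³.
The centroid is at the centre, 0.335 m below the top of the plate, so the centroid depth is h_c = 5.8 + 0.335 = 6.135 m.
A = π(0.335)² = 0.352565 m².
Resultant F = γ·h_c·A = 7.74009 × 6.135 × 0.352565 = 16.7417 kN.
I_c = πr⁴/4 = π × 0.335⁴/4 = 0.00989166 m⁴.
Centre of pressure: y_p = y_c + I_c/(y_c·A) = 6.135 + 0.00989166/(6.135 × 0.352565) = 6.135 + 0.00457315 = 6.13957 m along the plane.
The resultant acts 0.335 + 0.00457315 = 0.339573 m (along the plate) below the hinge at the top edge, so the moment about the hinge is M = F × 0.339573 = 16.7417 × 0.339573 = 5.68503 kN·m.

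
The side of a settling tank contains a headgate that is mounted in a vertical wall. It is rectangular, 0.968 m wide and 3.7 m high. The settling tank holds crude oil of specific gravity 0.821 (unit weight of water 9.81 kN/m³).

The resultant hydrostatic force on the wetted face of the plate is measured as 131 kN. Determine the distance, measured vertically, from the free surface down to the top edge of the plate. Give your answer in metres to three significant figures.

d_top ≈ 2.69 m

γ = 0.821 × 9.81 = 8.05401 kN/m³.
A = 0.968 × 3.7 = 3.5816 m².
From F = γ·h_c·A, the centroid depth is h_c = 131/(8.05401 × 3.5816) = 4.54132 m.
The centroid lies 3.7/2 = 1.85 m below the top edge, so the top edge sits at h_top = 4.54132 − 1.85 = 2.69132 m below the surface.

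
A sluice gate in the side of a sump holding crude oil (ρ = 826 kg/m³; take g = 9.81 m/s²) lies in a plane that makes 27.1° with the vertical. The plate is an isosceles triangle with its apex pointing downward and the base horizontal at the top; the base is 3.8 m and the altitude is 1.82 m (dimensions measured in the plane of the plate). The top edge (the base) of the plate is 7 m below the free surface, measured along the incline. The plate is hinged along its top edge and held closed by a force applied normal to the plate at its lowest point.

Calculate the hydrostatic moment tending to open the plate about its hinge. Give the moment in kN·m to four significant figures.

γ = ρg = 826 × 9.81 / 1000 = 8.10306 kN/m³.
The plate makes 27.1° with the vertical, i.e. θ = 90° − 27.1° = 62.9° to the horizontal. Measuring y along the incline from the free-surface line, vertical depth h = y·sinθ with sinθ = 0.890213.
With the apex down, the centroid sits h/3 = 1.82/3 = 0.606667 m below the base (the top edge), so y_c = 7 + 0.606667 = 7.60667 m and h_c = 7.60667 × 0.890213 = 6.77156 m.
A = ½ × 3.8 × 1.82 = 3.458 m².
Resultant F = γ·h_c·A = 8.10306 × 6.77156 × 3.458 = 189.742 kN.
I_c = b·h³/36 = 3.8 × 1.82³/36 = 0.636349 m⁴.
Centre of pressure: y_p = y_c + I_c/(y_c·A) = 7.60667 + 0.636349/(7.60667 × 3.458) = 7.60667 + 0.0241922 = 7.63086 m along the plane.
The resultant acts 0.606667 + 0.0241922 = 0.630859 m (along the plate) below the hinge at the top edge, so the moment about the hinge is M = F × 0.630859 = 189.742 × 0.630859 = 119.7 kN·m.

M ≈ 119.7 kN·m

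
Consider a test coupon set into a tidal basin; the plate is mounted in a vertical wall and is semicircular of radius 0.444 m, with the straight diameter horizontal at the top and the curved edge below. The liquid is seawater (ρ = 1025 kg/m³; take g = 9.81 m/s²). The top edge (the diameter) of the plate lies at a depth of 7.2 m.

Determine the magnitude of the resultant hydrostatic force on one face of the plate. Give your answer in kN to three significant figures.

F ≈ 23.0 kN

γ = ρg = 1025 × 9.81 / 1000 = 10.05525 kN/m³.
The centroid of a semicircle lies 4r/(3π) = 0.188439 m from the diameter, here below the top edge, so the centroid depth is h_c = 7.2 + 0.188439 = 7.38844 m.
A = πr²/2 = π × 0.444²/2 = 0.309661 m².
Resultant F = γ·h_c·A = 10.05525 × 7.38844 × 0.309661 = 23.0055 kN.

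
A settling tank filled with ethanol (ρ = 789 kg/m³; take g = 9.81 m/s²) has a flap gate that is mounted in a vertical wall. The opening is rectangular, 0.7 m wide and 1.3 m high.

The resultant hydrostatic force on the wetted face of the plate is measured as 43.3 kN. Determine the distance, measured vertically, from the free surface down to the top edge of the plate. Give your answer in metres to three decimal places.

d_top ≈ 5.498 m

γ = ρg = 789 × 9.81 / 1000 = 7.74009 kN/m³.
A = 0.7 × 1.3 = 0.91 m².
From F = γ·h_c·A, the centroid depth is h_c = 43.3/(7.74009 × 0.91) = 6.14753 m.
The centroid lies 1.3/2 = 0.65 m below the top edge, so the top edge sits at h_top = 6.14753 − 0.65 = 5.49753 m below the surface.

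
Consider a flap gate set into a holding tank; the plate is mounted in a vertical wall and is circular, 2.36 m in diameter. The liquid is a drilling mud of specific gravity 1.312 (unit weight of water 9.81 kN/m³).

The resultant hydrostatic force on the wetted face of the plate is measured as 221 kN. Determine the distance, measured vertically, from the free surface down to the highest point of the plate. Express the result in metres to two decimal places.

d_top ≈ 2.75 m

γ = 1.312 × 9.81 = 12.87072 kN/m³.
A = π(1.18)² = 4.37435 m².
From F = γ·h_c·A, the centroid depth is h_c = 221/(12.87072 × 4.37435) = 3.92533 m.
The centroid is at the centre, 1.18 m below the top of the plate, so the highest point sits at h_top = 3.92533 − 1.18 = 2.74533 m below the surface.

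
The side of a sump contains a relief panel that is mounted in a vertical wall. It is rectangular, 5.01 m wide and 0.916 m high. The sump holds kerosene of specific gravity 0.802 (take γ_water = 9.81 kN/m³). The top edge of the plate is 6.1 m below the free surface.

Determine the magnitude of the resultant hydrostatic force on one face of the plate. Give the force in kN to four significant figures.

F ≈ 236.8 kN

γ = 0.802 × 9.81 = 7.86762 kN/m³.
The centroid lies 0.916/2 = 0.458 m below the top edge, so the centroid depth is h_c = 6.1 + 0.458 = 6.558 m.
A = 5.01 × 0.916 = 4.58916 m².
Resultant F = γ·h_c·A = 7.86762 × 6.558 × 4.58916 = 236.782 kN.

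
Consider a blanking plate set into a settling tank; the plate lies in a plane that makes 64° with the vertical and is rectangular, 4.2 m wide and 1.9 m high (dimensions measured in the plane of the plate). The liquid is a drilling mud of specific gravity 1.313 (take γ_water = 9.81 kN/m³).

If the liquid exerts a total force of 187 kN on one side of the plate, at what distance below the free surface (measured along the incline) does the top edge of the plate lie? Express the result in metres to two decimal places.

y_top ≈ 3.20 m

γ = 1.313 × 9.81 = 12.88053 kN/m³.
A = 4.2 × 1.9 = 7.98 m².
From F = γ·h_c·A, the centroid depth is h_c = 187/(12.88053 × 7.98) = 1.8193 m.
The plate makes 64° with the vertical, i.e. θ = 90° − 64° = 26° to the horizontal. Measuring y along the incline from the free-surface line, vertical depth h = y·sinθ with sinθ = 0.438371.
Along the incline, y_c = h_c/sinθ = 1.8193/0.438371 = 4.15014 m.
The centroid lies 1.9/2 = 0.95 m below the top edge, so the top edge sits at y_top = 4.15014 − 0.95 = 3.20014 m along the incline.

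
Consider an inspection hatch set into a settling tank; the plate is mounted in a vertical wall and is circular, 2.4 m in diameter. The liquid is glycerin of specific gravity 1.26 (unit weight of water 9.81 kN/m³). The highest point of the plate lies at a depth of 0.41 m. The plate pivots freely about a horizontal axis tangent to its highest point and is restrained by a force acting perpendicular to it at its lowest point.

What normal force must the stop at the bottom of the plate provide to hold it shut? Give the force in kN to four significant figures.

P ≈ 53.40 kN

γ = 1.26 × 9.81 = 12.3606 kN/m³.
The centroid is at the centre, 1.2 m below the top of the plate, so the centroid depth is h_c = 0.41 + 1.2 = 1.61 m.
A = π(1.2)² = 4.52389 m².
Resultant F = γ·h_c·A = 12.3606 × 1.61 × 4.52389 = 90.028 kN.
I_c = πr⁴/4 = π × 1.2⁴/4 = 1.6286 m⁴.
Centre of pressure: y_p = y_c + I_c/(y_c·A) = 1.61 + 1.6286/(1.61 × 4.52389) = 1.61 + 0.223602 = 1.8336 m along the plane.
The resultant acts 1.2 + 0.223602 = 1.4236 m (along the plate) below the hinge at the top edge, so the moment about the hinge is M = F × 1.4236 = 90.028 × 1.4236 = 128.164 kN·m.
A normal force at the bottom, 2.4 m from the hinge, must supply this moment: P = 128.164/2.4 = 53.4017 kN.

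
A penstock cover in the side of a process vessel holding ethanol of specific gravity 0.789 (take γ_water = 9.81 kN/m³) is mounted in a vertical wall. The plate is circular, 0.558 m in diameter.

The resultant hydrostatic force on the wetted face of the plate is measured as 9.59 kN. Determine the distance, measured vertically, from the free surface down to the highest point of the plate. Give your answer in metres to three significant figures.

d_top ≈ 4.79 m

γ = 0.789 × 9.81 = 7.74009 kN/m³.
A = π(0.279)² = 0.244545 m².
From F = γ·h_c·A, the centroid depth is h_c = 9.59/(7.74009 × 0.244545) = 5.06657 m.
The centroid is at the centre, 0.279 m below the top of the plate, so the highest point sits at h_top = 5.06657 − 0.279 = 4.78757 m below the surface.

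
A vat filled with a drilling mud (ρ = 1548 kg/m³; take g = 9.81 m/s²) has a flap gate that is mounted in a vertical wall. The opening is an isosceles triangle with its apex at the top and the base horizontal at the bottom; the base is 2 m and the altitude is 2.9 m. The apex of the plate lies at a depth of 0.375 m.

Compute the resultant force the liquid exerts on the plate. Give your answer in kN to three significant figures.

F ≈ 102 kN

γ = ρg = 1548 × 9.81 / 1000 = 15.18588 kN/m³.
With the apex up, the centroid sits 2h/3 = 2 × 2.9/3 = 1.93333 m below the apex, so the centroid depth is h_c = 0.375 + 1.93333 = 2.30833 m.
A = ½ × 2 × 2.9 = 2.9 m².
Resultant F = γ·h_c·A = 15.18588 × 2.30833 × 2.9 = 101.657 kN.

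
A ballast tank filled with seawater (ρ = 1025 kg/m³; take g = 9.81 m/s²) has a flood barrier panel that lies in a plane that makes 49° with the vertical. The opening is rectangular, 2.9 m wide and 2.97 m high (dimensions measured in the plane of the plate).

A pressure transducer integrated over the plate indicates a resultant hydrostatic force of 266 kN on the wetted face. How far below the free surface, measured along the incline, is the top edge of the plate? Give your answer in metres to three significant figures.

y_top ≈ 3.20 m

γ = ρg = 1025 × 9.81 / 1000 = 10.05525 kN/m³.
A = 2.9 × 2.97 = 8.613 m².
From F = γ·h_c·A, the centroid depth is h_c = 266/(10.05525 × 8.613) = 3.07139 m.
The plate makes 49° with the vertical, i.e. θ = 90° − 49° = 41° to the horizontal. Measuring y along the incline from the free-surface line, vertical depth h = y·sinθ with sinθ = 0.656059.
Along the incline, y_c = h_c/sinθ = 3.07139/0.656059 = 4.68158 m.
The centroid lies 2.97/2 = 1.485 m below the top edge, so the top edge sits at y_top = 4.68158 − 1.485 = 3.19658 m along the incline.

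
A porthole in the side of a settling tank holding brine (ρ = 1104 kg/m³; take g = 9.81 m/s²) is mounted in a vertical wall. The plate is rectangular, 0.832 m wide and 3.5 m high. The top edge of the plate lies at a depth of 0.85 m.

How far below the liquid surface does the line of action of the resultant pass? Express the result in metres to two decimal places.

h_p = 2.99 m

γ = ρg = 1104 × 9.81 / 1000 = 10.83024 kN/m³.
The centroid lies 3.5/2 = 1.75 m below the top edge, so the centroid depth is h_c = 0.85 + 1.75 = 2.6 m.
A = 0.832 × 3.5 = 2.912 m².
Resultant F = γ·h_c·A = 10.83024 × 2.6 × 2.912 = 81.9979 kN.
I_c = b·h³/12 = 0.832 × 3.5³/12 = 2.97267 m⁴.
Centre of pressure: y_p = y_c + I_c/(y_c·A) = 2.6 + 2.97267/(2.6 × 2.912) = 2.6 + 0.392629 = 2.99263 m along the plane.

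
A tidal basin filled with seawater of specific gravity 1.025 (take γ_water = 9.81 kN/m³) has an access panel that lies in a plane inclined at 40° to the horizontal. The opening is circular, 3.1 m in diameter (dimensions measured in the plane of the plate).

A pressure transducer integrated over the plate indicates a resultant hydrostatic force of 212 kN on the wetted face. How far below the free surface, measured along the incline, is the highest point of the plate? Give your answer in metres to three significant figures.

γ = 1.025 × 9.81 = 10.05525 kN/m³.
A = π(1.55)² = 7.54768 m².
From F = γ·h_c·A, the centroid depth is h_c = 212/(10.05525 × 7.54768) = 2.79338 m.
Let θ = 40° be the plate's angle to the horizontal; measure y along the incline from where the plane meets the free surface. Vertical depth h = y·sinθ with sinθ = 0.642788.
Along the incline, y_c = h_c/sinθ = 2.79338/0.642788 = 4.34573 m.
The centroid is at the centre, 1.55 m below the top of the plate, so the highest point sits at y_top = 4.34573 − 1.55 = 2.79573 m along the incline.

y_top ≈ 2.80 m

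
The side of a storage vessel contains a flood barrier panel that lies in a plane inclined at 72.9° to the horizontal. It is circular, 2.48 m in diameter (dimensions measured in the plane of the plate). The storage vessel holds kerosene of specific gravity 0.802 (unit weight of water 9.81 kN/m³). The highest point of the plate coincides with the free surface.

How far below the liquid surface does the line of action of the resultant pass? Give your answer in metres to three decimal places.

γ = 0.802 × 9.81 = 7.86762 kN/m³.
Let θ = 72.9° be the plate's angle to the horizontal; measure y along the incline from where the plane meets the free surface. Vertical depth h = y·sinθ with sinθ = 0.955793.
The centroid is at the centre, 1.24 m below the top of the plate, so y_c = 1.24 m and h_c = 1.24 × 0.955793 = 1.18518 m.
A = π(1.24)² = 4.83051 m².
Resultant F = γ·h_c·A = 7.86762 × 1.18518 × 4.83051 = 45.0423 kN.
I_c = πr⁴/4 = π × 1.24⁴/4 = 1.85685 m⁴.
Centre of pressure: y_p = y_c + I_c/(y_c·A) = 1.24 + 1.85685/(1.24 × 4.83051) = 1.24 + 0.31 = 1.55 m along the plane.
Vertically, h_p = y_p·sinθ = 1.55 × 0.955793 = 1.48148 m.

h_p = 1.481 m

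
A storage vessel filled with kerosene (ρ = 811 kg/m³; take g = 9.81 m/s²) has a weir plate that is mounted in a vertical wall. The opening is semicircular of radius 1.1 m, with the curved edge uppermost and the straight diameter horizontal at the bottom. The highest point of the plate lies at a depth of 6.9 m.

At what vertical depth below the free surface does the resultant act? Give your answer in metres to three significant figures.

h_p = 7.54 m

γ = ρg = 811 × 9.81 / 1000 = 7.95591 kN/m³.
The centroid lies 4r/(3π) = 0.466854 m above the diameter, so r − 4r/(3π) = 1.1 − 0.466854 = 0.633146 m below the topmost point, so the centroid depth is h_c = 6.9 + 0.633146 = 7.53315 m.
A = πr²/2 = π × 1.1²/2 = 1.90066 m².
Resultant F = γ·h_c·A = 7.95591 × 7.53315 × 1.90066 = 113.912 kN.
I_c = (π/8 − 8/(9π))·r⁴ = 0.109757 × 1.1⁴ = 0.160695 m⁴.
Centre of pressure: y_p = y_c + I_c/(y_c·A) = 7.53315 + 0.160695/(7.53315 × 1.90066) = 7.53315 + 0.0112233 = 7.54437 m along the plane.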